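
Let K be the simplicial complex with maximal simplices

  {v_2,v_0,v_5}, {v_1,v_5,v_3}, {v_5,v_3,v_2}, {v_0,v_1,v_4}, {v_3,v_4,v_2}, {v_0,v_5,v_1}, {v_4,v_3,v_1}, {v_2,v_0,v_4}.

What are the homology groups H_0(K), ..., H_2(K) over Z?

H_0 ≅ Z,  H_1 = 0,  H_2 ≅ Z.

Fix the vertex order v_0 < v_1 < v_2 < v_3 < v_4 < v_5 and write every simplex with vertices in increasing order. Then dim K = 2 and the simplices of K are:

  0-simplices (6): [v_0], [v_1], [v_2], [v_3], [v_4], [v_5]
  1-simplices (12): [v_0,v_1], [v_0,v_2], [v_0,v_4], [v_0,v_5], [v_1,v_3], [v_1,v_4], [v_1,v_5], [v_2,v_3], [v_2,v_4], [v_2,v_5], [v_3,v_4], [v_3,v_5]
  2-simplices (8): [v_0,v_1,v_4], [v_0,v_1,v_5], [v_0,v_2,v_4], [v_0,v_2,v_5], [v_1,v_3,v_4], [v_1,v_3,v_5], [v_2,v_3,v_4], [v_2,v_3,v_5]

so the chain groups are C_0 ≅ Z^6, C_1 ≅ Z^12, C_2 ≅ Z^8.

Boundary ∂_1: C_1 → C_0 sends each edge [p,q] (with p < q) to q − p.
The resulting 6×12 matrix has rank 5, and its Smith normal form has invariant factors (1,1,1,1,1).

Boundary ∂_2: C_2 → C_1 acts by ∂[p,q,r] = [q,r] − [p,r] + [p,q]. For instance
  ∂[v_0,v_1,v_5] = [v_1,v_5] − [v_0,v_5] + [v_0,v_1],
  ∂[v_1,v_3,v_5] = [v_3,v_5] − [v_1,v_5] + [v_1,v_3].
The 12×8 boundary matrix has rank 7 and Smith normal form diag(1,1,1,1,1,1,1).

Computing H_k = (kernel of ∂_k) / (image of ∂_{k+1}):

  H_0: rank C_0 − rank ∂_1 = 6 − 5 = 1, and the invariant factors of ∂_1 are all 1, so H_0 ≅ Z.
  H_1: rank ker ∂_1 − rank ∂_2 = (12 − 5) − 7 = 0, and the invariant factors of ∂_2 are all 1, so H_1 ≅ 0.
  H_2: rank ker ∂_2 − rank ∂_3 = (8 − 7) − 0 = 1, and there is no ∂_3, so H_2 ≅ Z.

As a check, the Euler characteristic is 6 − 12 + 8 = 2, which agrees with 1 − 0 + 1 = 2.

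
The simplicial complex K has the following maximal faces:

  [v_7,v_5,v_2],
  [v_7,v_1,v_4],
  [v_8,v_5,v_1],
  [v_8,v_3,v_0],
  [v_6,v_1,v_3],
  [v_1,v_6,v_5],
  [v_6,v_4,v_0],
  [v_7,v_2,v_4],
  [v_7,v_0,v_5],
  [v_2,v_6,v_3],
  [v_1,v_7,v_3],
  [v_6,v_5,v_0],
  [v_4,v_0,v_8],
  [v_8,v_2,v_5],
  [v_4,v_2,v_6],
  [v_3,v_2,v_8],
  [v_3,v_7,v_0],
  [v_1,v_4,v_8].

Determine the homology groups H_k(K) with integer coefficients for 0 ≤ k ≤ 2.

H_0 = Z,  H_1 = Z^2,  H_2 = Z.

Order the vertices as v_0 < v_1 < v_2 < v_3 < v_4 < v_5 < v_6 < v_7 < v_8. Listing each simplex with vertices in this order, K has dimension 2 with simplices:

  0-simplices (9): [v_0], [v_1], [v_2], [v_3], [v_4], [v_5], [v_6], [v_7], [v_8]
  1-simplices (27): (27 of them)
  2-simplices (18): (18 of them)

Hence C_0 ≅ Z^9, C_1 ≅ Z^27, C_2 ≅ Z^18.

Boundary ∂_1: C_1 → C_0 sends each edge [p,q] (with p < q) to q − p.
The resulting 9×27 matrix has rank 8, and its Smith normal form has invariant factors (1,1,1,1,1,1,1,1).

Boundary ∂_2: C_2 → C_1 acts by ∂[p,q,r] = [q,r] − [p,r] + [p,q]. For instance
  ∂[v_0,v_4,v_6] = [v_4,v_6] − [v_0,v_6] + [v_0,v_4],
  ∂[v_1,v_3,v_7] = [v_3,v_7] − [v_1,v_7] + [v_1,v_3].
As a 27×18 matrix over Z this has rank 17, with invariant factors (1,1,1,1,1,1,1,1,1,1,1,1,1,1,1,1,1).

From H_k ≅ ker(∂_k) / im(∂_{k+1}) we obtain:

  H_0: rank C_0 − rank ∂_1 = 9 − 8 = 1, and the invariant factors of ∂_1 are all 1, so H_0 ≅ Z.
  H_1: rank ker ∂_1 − rank ∂_2 = (27 − 8) − 17 = 2, and the invariant factors of ∂_2 are all 1, so H_1 ≅ Z^2.
  H_2: rank ker ∂_2 − rank ∂_3 = (18 − 17) − 0 = 1, and there is no ∂_3, so H_2 ≅ Z.

As a check, the Euler characteristic is 9 − 27 + 18 = 0, which agrees with 1 − 2 + 1 = 0.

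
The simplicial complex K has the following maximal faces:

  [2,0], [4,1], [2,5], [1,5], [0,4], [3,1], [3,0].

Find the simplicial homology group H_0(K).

We work with the vertex ordering 0 < 1 < 2 < 3 < 4 < 5. The simplices of K, each written with vertices in increasing order, are:

  0-simplices (6): [0], [1], [2], [3], [4], [5]
  1-simplices (7): [0,2], [0,3], [0,4], [1,3], [1,4], [1,5], [2,5]

giving chain groups C_0 ≅ Z^6, C_1 ≅ Z^7.

The boundary map ∂_1: C_1 → C_0 is given by ∂[p,q] = [q] − [p].
The 6×7 boundary matrix has rank 5 and Smith normal form diag(1,1,1,1,1).

From H_k ≅ ker(∂_k) / im(∂_{k+1}) we obtain:

  H_0: rank C_0 − rank ∂_1 = 6 − 5 = 1, and the invariant factors of ∂_1 are all 1, so H_0 = Z.

H_0 ≅ Z.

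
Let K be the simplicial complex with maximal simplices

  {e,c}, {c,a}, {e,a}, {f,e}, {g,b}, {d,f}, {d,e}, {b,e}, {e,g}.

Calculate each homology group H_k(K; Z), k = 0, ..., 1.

H_0 ≅ Z,  H_1 ≅ Z^3.

Take the total order a < b < c < d < e < f < g on the vertex set. Then K (dimension 1) consists of the simplices:

  0-simplices (7): a, b, c, d, e, f, g
  1-simplices (9): ac, ae, be, bg, ce, de, df, ef, eg

so the chain groups are C_0 ≅ Z^7, C_1 ≅ Z^9.

The boundary map ∂_1: C_1 → C_0 is given by ∂[p,q] = [q] − [p]. For instance
  ∂eg = g − e.
The 7×9 boundary matrix has rank 6 and Smith normal form diag(1,1,1,1,1,1).

From H_k ≅ ker(∂_k) / im(∂_{k+1}) we obtain:

  H_0: rank C_0 − rank ∂_1 = 7 − 6 = 1, and the invariant factors of ∂_1 are all 1, so H_0 = Z.
  H_1: rank ker ∂_1 − rank ∂_2 = (9 − 6) − 0 = 3, and there is no ∂_2, so H_1 = Z^3.

(K is a triangulation of a wedge of 3 circles.)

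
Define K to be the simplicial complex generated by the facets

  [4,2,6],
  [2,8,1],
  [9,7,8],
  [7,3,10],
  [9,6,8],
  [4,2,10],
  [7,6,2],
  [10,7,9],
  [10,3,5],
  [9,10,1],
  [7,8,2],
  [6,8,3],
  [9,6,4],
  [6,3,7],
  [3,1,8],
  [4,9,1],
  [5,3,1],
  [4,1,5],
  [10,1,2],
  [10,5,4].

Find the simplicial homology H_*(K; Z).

We work with the vertex ordering 1 < 2 < 3 < 4 < 5 < 6 < 7 < 8 < 9 < 10. The simplices of K, each written with vertices in increasing order, are:

  0-simplices (10): [1], [2], [3], [4], [5], [6], [7], [8], [9], [10]
  1-simplices (30): (30 of them)
  2-simplices (20): (20 of them)

Hence C_0 ≅ Z^10, C_1 ≅ Z^30, C_2 ≅ Z^20.

Boundary ∂_1: C_1 → C_0 is given by ∂[p,q] = [q] − [p].
As a 10×30 matrix over Z this has rank 9, with invariant factors (1,1,1,1,1,1,1,1,1).

The boundary map ∂_2: C_2 → C_1 sends each 2-simplex [p,q,r] to [q,r] − [p,r] + [p,q]. For instance
  ∂[2,6,7] = [6,7] − [2,7] + [2,6],
  ∂[3,6,7] = [6,7] − [3,7] + [3,6].
As a 30×20 matrix over Z this has rank 20, with invariant factors (1,1,1,1,1,1,1,1,1,1,1,1,1,1,1,1,1,1,1,2).

From H_k ≅ ker(∂_k) / im(∂_{k+1}) we obtain:

  H_0: rank C_0 − rank ∂_1 = 10 − 9 = 1, and the invariant factors of ∂_1 are all 1, so H_0 = Z.
  H_1: rank ker ∂_1 − rank ∂_2 = (30 − 9) − 20 = 1, and ∂_2 has invariant factor 2 > 1, so H_1 = Z × Z/2.
  H_2: rank ker ∂_2 − rank ∂_3 = (20 − 20) − 0 = 0, and there is no ∂_3, so H_2 = 0.

As a check, the Euler characteristic is 10 − 30 + 20 = 0, which agrees with 1 − 1 + 0 = 0.

H_0 = Z,  H_1 = Z × Z/2,  H_2 = 0.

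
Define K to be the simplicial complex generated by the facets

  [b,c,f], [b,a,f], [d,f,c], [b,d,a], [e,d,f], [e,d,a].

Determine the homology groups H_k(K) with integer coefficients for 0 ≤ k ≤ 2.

Order the vertices as a < b < c < d < e < f. Listing each simplex with vertices in this order, K has dimension 2 with simplices:

  0-simplices (6): a, b, c, d, e, f
  1-simplices (12): ab, ad, ae, af, bc, bd, bf, cd, cf, de, df, ef
  2-simplices (6): abd, abf, ade, bcf, cdf, def

Hence C_0 ≅ Z^6, C_1 ≅ Z^12, C_2 ≅ Z^6.

The boundary map ∂_1: C_1 → C_0 is given by ∂[p,q] = [q] − [p]. For instance
  ∂ad = d − a.
The resulting 6×12 matrix has rank 5, and its Smith normal form has invariant factors (1,1,1,1,1).

Boundary ∂_2: C_2 → C_1 sends each 2-simplex [p,q,r] to [q,r] − [p,r] + [p,q]. For instance
  ∂bcf = cf − bf + bc,
  ∂abd = bd − ad + ab.
As a 12×6 matrix over Z this has rank 6, with invariant factors (1,1,1,1,1,1).

Now H_k = ker ∂_k / im ∂_{k+1}, so:

  H_0: rank C_0 − rank ∂_1 = 6 − 5 = 1, and the invariant factors of ∂_1 are all 1, so H_0 = Z.
  H_1: rank ker ∂_1 − rank ∂_2 = (12 − 5) − 6 = 1, and the invariant factors of ∂_2 are all 1, so H_1 = Z.
  H_2: rank ker ∂_2 − rank ∂_3 = (6 − 6) − 0 = 0, and there is no ∂_3, so H_2 = 0.

As a check, the Euler characteristic is 6 − 12 + 6 = 0, which agrees with 1 − 1 + 0 = 0.
(K is a triangulation of the cylinder S^1 x I.)

H_0 = Z,  H_1 = Z,  H_2 = 0.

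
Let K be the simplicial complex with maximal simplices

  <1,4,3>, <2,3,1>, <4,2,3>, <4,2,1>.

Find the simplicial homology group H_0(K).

We work with the vertex ordering 1 < 2 < 3 < 4. The simplices of K, each written with vertices in increasing order, are:

  0-simplices (4): [1], [2], [3], [4]
  1-simplices (6): [1,2], [1,3], [1,4], [2,3], [2,4], [3,4]
  2-simplices (4): [1,2,3], [1,2,4], [1,3,4], [2,3,4]

giving chain groups C_0 ≅ Z^4, C_1 ≅ Z^6, C_2 ≅ Z^4.

The boundary map ∂_1: C_1 → C_0 maps an edge to its endpoints' difference, ∂[p,q] = q − p. For instance
  ∂[2,3] = [3] − [2].
The 4×6 boundary matrix has rank 3 and Smith normal form diag(1,1,1).

Boundary ∂_2: C_2 → C_1 maps a triangle to the signed sum of its edges. For instance
  ∂[1,3,4] = [3,4] − [1,4] + [1,3],
  ∂[1,2,3] = [2,3] − [1,3] + [1,2].
The 6×4 boundary matrix has rank 3 and Smith normal form diag(1,1,1).

Now H_k = ker ∂_k / im ∂_{k+1}, so:

  H_0: rank C_0 − rank ∂_1 = 4 − 3 = 1, and the invariant factors of ∂_1 are all 1, so H_0 ≅ Z.

(K is a triangulation of the 2-sphere S^2.)

H_0 = Z.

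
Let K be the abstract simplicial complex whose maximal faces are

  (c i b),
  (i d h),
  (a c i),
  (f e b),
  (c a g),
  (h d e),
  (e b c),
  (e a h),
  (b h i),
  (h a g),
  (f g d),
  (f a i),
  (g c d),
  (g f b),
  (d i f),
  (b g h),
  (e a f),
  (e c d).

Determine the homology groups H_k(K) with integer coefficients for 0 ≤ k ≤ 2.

We work with the vertex ordering a < b < c < d < e < f < g < h < i. The simplices of K, each written with vertices in increasing order, are:

  0-simplices (9): a, b, c, d, e, f, g, h, i
  1-simplices (27): ac, ae, af, ag, ah, ai, bc, be, bf, bg, bh, bi, cd, ce, cg, ci, de, df, dg, dh, di, ef, eh, fg, fi, gh, hi
  2-simplices (18): acg, aci, aef, aeh, afi, agh, bce, bci, bef, bfg, bgh, bhi, cde, cdg, deh, dfg, dfi, dhi

Hence C_0 ≅ Z^9, C_1 ≅ Z^27, C_2 ≅ Z^18.

∂_1: C_1 → C_0 is given by ∂[p,q] = [q] − [p]. For instance
  ∂bg = g − b.
The resulting 9×27 matrix has rank 8, and its Smith normal form has invariant factors (1,1,1,1,1,1,1,1).

The boundary map ∂_2: C_2 → C_1 maps a triangle to the signed sum of its edges. For instance
  ∂aci = ci − ai + ac,
  ∂bgh = gh − bh + bg.
The 27×18 boundary matrix has rank 17 and Smith normal form diag(1,1,1,1,1,1,1,1,1,1,1,1,1,1,1,1,1).

Computing H_k = (kernel of ∂_k) / (image of ∂_{k+1}):

  H_0: rank C_0 − rank ∂_1 = 9 − 8 = 1, and the invariant factors of ∂_1 are all 1, so H_0 = Z.
  H_1: rank ker ∂_1 − rank ∂_2 = (27 − 8) − 17 = 2, and the invariant factors of ∂_2 are all 1, so H_1 = Z^2.
  H_2: rank ker ∂_2 − rank ∂_3 = (18 − 17) − 0 = 1, and there is no ∂_3, so H_2 = Z.

H_0 = Z,  H_1 = Z^2,  H_2 = Z.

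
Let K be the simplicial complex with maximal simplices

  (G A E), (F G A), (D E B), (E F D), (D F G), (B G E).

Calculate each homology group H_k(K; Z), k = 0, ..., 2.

Take the total order A < B < D < E < F < G on the vertex set. Then K (dimension 2) consists of the simplices:

  0-simplices (6): A, B, D, E, F, G
  1-simplices (12): AE, AF, AG, BD, BE, BG, DE, DF, DG, EF, EG, FG
  2-simplices (6): AEG, AFG, BDE, BEG, DEF, DFG

giving chain groups C_0 ≅ Z^6, C_1 ≅ Z^12, C_2 ≅ Z^6.

The boundary map ∂_1: C_1 → C_0 is given by ∂[p,q] = [q] − [p]. For instance
  ∂AE = E − A.
This gives a 6×12 integer matrix of rank 5; reducing to Smith normal form yields diagonal entries (1,1,1,1,1).

The boundary map ∂_2: C_2 → C_1 acts by ∂[p,q,r] = [q,r] − [p,r] + [p,q]. For instance
  ∂AFG = FG − AG + AF,
  ∂BDE = DE − BE + BD.
As a 12×6 matrix over Z this has rank 6, with invariant factors (1,1,1,1,1,1).

Reading off H_k = ker ∂_k / im ∂_{k+1}:

  H_0: rank C_0 − rank ∂_1 = 6 − 5 = 1, and the invariant factors of ∂_1 are all 1, so H_0 = Z.
  H_1: rank ker ∂_1 − rank ∂_2 = (12 − 5) − 6 = 1, and the invariant factors of ∂_2 are all 1, so H_1 = Z.
  H_2: rank ker ∂_2 − rank ∂_3 = (6 − 6) − 0 = 0, and there is no ∂_3, so H_2 = 0.

As a check, the Euler characteristic is 6 − 12 + 6 = 0, which agrees with 1 − 1 + 0 = 0.

H_0 = Z,  H_1 = Z,  H_2 = 0.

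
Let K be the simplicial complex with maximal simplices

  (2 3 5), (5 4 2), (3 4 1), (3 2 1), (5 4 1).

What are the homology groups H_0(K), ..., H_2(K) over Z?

H_0 ≅ Z,  H_1 ≅ Z,  H_2 = 0.

Fix the vertex order 1 < 2 < 3 < 4 < 5 and write every simplex with vertices in increasing order. Then dim K = 2 and the simplices of K are:

  0-simplices (5): [1], [2], [3], [4], [5]
  1-simplices (10): [1,2], [1,3], [1,4], [1,5], [2,3], [2,4], [2,5], [3,4], [3,5], [4,5]
  2-simplices (5): [1,2,3], [1,3,4], [1,4,5], [2,3,5], [2,4,5]

Hence C_0 ≅ Z^5, C_1 ≅ Z^10, C_2 ≅ Z^5.

∂_1: C_1 → C_0 sends each edge [p,q] (with p < q) to q − p.
This gives a 5×10 integer matrix of rank 4; reducing to Smith normal form yields diagonal entries (1,1,1,1).

∂_2: C_2 → C_1 maps a triangle to the signed sum of its edges. For instance
  ∂[1,2,3] = [2,3] − [1,3] + [1,2],
  ∂[2,4,5] = [4,5] − [2,5] + [2,4].
The 10×5 boundary matrix has rank 5 and Smith normal form diag(1,1,1,1,1).

Reading off H_k = ker ∂_k / im ∂_{k+1}:

  H_0: rank C_0 − rank ∂_1 = 5 − 4 = 1, and the invariant factors of ∂_1 are all 1, so H_0 = Z.
  H_1: rank ker ∂_1 − rank ∂_2 = (10 − 4) − 5 = 1, and the invariant factors of ∂_2 are all 1, so H_1 = Z.
  H_2: rank ker ∂_2 − rank ∂_3 = (5 − 5) − 0 = 0, and there is no ∂_3, so H_2 = 0.

As a check, the Euler characteristic is 5 − 10 + 5 = 0, which agrees with 1 − 1 + 0 = 0.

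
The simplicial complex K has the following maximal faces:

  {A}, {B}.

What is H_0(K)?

H_0 ≅ Z^2.

We work with the vertex ordering A < B. The simplices of K, each written with vertices in increasing order, are:

  0-simplices (2): A, B

Hence C_0 ≅ Z^2.

Reading off H_k = ker ∂_k / im ∂_{k+1}:

  H_0: rank C_0 − rank ∂_1 = 2 − 0 = 2, and there is no ∂_1, so H_0 = Z^2.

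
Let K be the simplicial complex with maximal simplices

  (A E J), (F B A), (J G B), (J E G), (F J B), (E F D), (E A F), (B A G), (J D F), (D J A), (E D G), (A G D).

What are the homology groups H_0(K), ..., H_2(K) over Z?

We work with the vertex ordering A < B < D < E < F < G < J. The simplices of K, each written with vertices in increasing order, are:

  0-simplices (7): A, B, D, E, F, G, J
  1-simplices (18): AB, AD, AE, AF, AG, AJ, BF, BG, BJ, DE, DF, DG, DJ, EF, EG, EJ, FJ, GJ
  2-simplices (12): ABF, ABG, ADG, ADJ, AEF, AEJ, BFJ, BGJ, DEF, DEG, DFJ, EGJ

Hence C_0 ≅ Z^7, C_1 ≅ Z^18, C_2 ≅ Z^12.

The boundary map ∂_1: C_1 → C_0 maps an edge to its endpoints' difference, ∂[p,q] = q − p. For instance
  ∂AF = F − A.
As a 7×18 matrix over Z this has rank 6, with invariant factors (1,1,1,1,1,1).

The boundary map ∂_2: C_2 → C_1 acts by ∂[p,q,r] = [q,r] − [p,r] + [p,q]. For instance
  ∂AEF = EF − AF + AE,
  ∂DEG = EG − DG + DE.
As a 18×12 matrix over Z this has rank 12, with invariant factors (1,1,1,1,1,1,1,1,1,1,1,2).

Reading off H_k = ker ∂_k / im ∂_{k+1}:

  H_0: rank C_0 − rank ∂_1 = 7 − 6 = 1, and the invariant factors of ∂_1 are all 1, so H_0 ≅ Z.
  H_1: rank ker ∂_1 − rank ∂_2 = (18 − 6) − 12 = 0, and ∂_2 has invariant factor 2 > 1, so H_1 ≅ Z/2Z.
  H_2: rank ker ∂_2 − rank ∂_3 = (12 − 12) − 0 = 0, and there is no ∂_3, so H_2 ≅ 0.

H_0 ≅ Z,  H_1 ≅ Z/2Z,  H_2 = 0.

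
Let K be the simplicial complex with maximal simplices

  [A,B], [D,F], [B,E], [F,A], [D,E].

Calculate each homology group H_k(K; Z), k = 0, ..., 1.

Order the vertices as A < B < D < E < F. Listing each simplex with vertices in this order, K has dimension 1 with simplices:

  0-simplices (5): A, B, D, E, F
  1-simplices (5): AB, AF, BE, DE, DF

giving chain groups C_0 ≅ Z^5, C_1 ≅ Z^5.

∂_1: C_1 → C_0 maps an edge to its endpoints' difference, ∂[p,q] = q − p. For instance
  ∂AF = F − A.
As a 5×5 matrix over Z this has rank 4, with invariant factors (1,1,1,1).

Now H_k = ker ∂_k / im ∂_{k+1}, so:

  H_0: rank C_0 − rank ∂_1 = 5 − 4 = 1, and the invariant factors of ∂_1 are all 1, so H_0 = Z.
  H_1: rank ker ∂_1 − rank ∂_2 = (5 − 4) − 0 = 1, and there is no ∂_2, so H_1 = Z.

As a check, the Euler characteristic is 5 − 5 = 0, which agrees with 1 − 1 = 0.
(K is a triangulation of the circle S^1.)

H_0 = Z,  H_1 = Z.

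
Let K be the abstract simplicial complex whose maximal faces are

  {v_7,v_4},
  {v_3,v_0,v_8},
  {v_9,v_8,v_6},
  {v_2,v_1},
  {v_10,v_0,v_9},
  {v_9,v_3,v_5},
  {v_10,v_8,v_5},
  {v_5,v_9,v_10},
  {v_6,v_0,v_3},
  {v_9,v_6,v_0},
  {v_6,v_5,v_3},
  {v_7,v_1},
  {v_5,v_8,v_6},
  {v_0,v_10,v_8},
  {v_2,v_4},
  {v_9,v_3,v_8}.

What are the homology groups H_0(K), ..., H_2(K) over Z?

Take the total order v_0 < v_1 < v_2 < v_3 < v_4 < v_5 < v_6 < v_7 < v_8 < v_9 < v_10 on the vertex set. Then K (dimension 2) consists of the simplices:

  0-simplices (11): [v_0], [v_1], [v_2], [v_3], [v_4], [v_5], [v_6], [v_7], [v_8], [v_9], [v_10]
  1-simplices (22): (22 of them)
  2-simplices (12): (12 of them)

so the chain groups are C_0 ≅ Z^11, C_1 ≅ Z^22, C_2 ≅ Z^12.

The boundary map ∂_1: C_1 → C_0 maps an edge to its endpoints' difference, ∂[p,q] = q − p. For instance
  ∂[v_0,v_8] = [v_8] − [v_0].
The resulting 11×22 matrix has rank 9, and its Smith normal form has invariant factors (1,1,1,1,1,1,1,1,1).

Boundary ∂_2: C_2 → C_1 sends each 2-simplex [p,q,r] to [q,r] − [p,r] + [p,q]. For instance
  ∂[v_0,v_3,v_6] = [v_3,v_6] − [v_0,v_6] + [v_0,v_3],
  ∂[v_5,v_8,v_10] = [v_8,v_10] − [v_5,v_10] + [v_5,v_8].
As a 22×12 matrix over Z this has rank 12, with invariant factors (1,1,1,1,1,1,1,1,1,1,1,2).

Computing H_k = (kernel of ∂_k) / (image of ∂_{k+1}):

  H_0: rank C_0 − rank ∂_1 = 11 − 9 = 2, and the invariant factors of ∂_1 are all 1, so H_0 = Z^2.
  H_1: rank ker ∂_1 − rank ∂_2 = (22 − 9) − 12 = 1, and ∂_2 has invariant factor 2 > 1, so H_1 = Z ⊕ Z/2Z.
  H_2: rank ker ∂_2 − rank ∂_3 = (12 − 12) − 0 = 0, and there is no ∂_3, so H_2 = 0.

As a check, the Euler characteristic is 11 − 22 + 12 = 1, which agrees with 2 − 1 + 0 = 1.

H_0 = Z^2,  H_1 = Z ⊕ Z/2Z,  H_2 = 0.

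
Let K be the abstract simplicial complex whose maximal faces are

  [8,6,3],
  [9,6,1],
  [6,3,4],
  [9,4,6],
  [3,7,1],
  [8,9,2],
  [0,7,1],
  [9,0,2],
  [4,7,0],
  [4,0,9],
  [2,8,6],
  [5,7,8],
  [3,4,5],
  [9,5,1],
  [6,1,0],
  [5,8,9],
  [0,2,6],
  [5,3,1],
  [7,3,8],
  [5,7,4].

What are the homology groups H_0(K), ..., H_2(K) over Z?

H_0 = Z,  H_1 = Z ⊕ Z/2,  H_2 = 0.

We work with the vertex ordering 0 < 1 < 2 < 3 < 4 < 5 < 6 < 7 < 8 < 9. The simplices of K, each written with vertices in increasing order, are:

  0-simplices (10): [0], [1], [2], [3], [4], [5], [6], [7], [8], [9]
  1-simplices (30): (30 of them)
  2-simplices (20): (20 of them)

giving chain groups C_0 ≅ Z^10, C_1 ≅ Z^30, C_2 ≅ Z^20.

∂_1: C_1 → C_0 is given by ∂[p,q] = [q] − [p].
As a 10×30 matrix over Z this has rank 9, with invariant factors (1,1,1,1,1,1,1,1,1).

The boundary map ∂_2: C_2 → C_1 sends each 2-simplex [p,q,r] to [q,r] − [p,r] + [p,q]. For instance
  ∂[3,7,8] = [7,8] − [3,8] + [3,7],
  ∂[4,6,9] = [6,9] − [4,9] + [4,6].
This gives a 30×20 integer matrix of rank 20; reducing to Smith normal form yields diagonal entries (1,1,1,1,1,1,1,1,1,1,1,1,1,1,1,1,1,1,1,2).

From H_k ≅ ker(∂_k) / im(∂_{k+1}) we obtain:

  H_0: rank C_0 − rank ∂_1 = 10 − 9 = 1, and the invariant factors of ∂_1 are all 1, so H_0 ≅ Z.
  H_1: rank ker ∂_1 − rank ∂_2 = (30 − 9) − 20 = 1, and ∂_2 has invariant factor 2 > 1, so H_1 ≅ Z ⊕ Z/2.
  H_2: rank ker ∂_2 − rank ∂_3 = (20 − 20) − 0 = 0, and there is no ∂_3, so H_2 ≅ 0.

As a check, the Euler characteristic is 10 − 30 + 20 = 0, which agrees with 1 − 1 + 0 = 0.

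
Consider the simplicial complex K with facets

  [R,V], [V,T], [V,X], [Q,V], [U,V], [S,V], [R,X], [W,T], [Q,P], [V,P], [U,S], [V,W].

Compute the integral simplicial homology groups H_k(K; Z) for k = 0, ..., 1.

H_0 ≅ Z,  H_1 ≅ Z^4.

Fix the vertex order P < Q < R < S < T < U < V < W < X and write every simplex with vertices in increasing order. Then dim K = 1 and the simplices of K are:

  0-simplices (9): P, Q, R, S, T, U, V, W, X
  1-simplices (12): PQ, PV, QV, RV, RX, SU, SV, TV, TW, UV, VW, VX

Hence C_0 ≅ Z^9, C_1 ≅ Z^12.

The boundary map ∂_1: C_1 → C_0 sends each edge [p,q] (with p < q) to q − p.
As a 9×12 matrix over Z this has rank 8, with invariant factors (1,1,1,1,1,1,1,1).

Computing H_k = (kernel of ∂_k) / (image of ∂_{k+1}):

  H_0: rank C_0 − rank ∂_1 = 9 − 8 = 1, and the invariant factors of ∂_1 are all 1, so H_0 ≅ Z.
  H_1: rank ker ∂_1 − rank ∂_2 = (12 − 8) − 0 = 4, and there is no ∂_2, so H_1 ≅ Z^4.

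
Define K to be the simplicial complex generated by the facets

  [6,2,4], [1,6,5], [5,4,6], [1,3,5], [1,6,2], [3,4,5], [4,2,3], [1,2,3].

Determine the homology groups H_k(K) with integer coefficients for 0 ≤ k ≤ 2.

Fix the vertex order 1 < 2 < 3 < 4 < 5 < 6 and write every simplex with vertices in increasing order. Then dim K = 2 and the simplices of K are:

  0-simplices (6): [1], [2], [3], [4], [5], [6]
  1-simplices (12): [1,2], [1,3], [1,5], [1,6], [2,3], [2,4], [2,6], [3,4], [3,5], [4,5], [4,6], [5,6]
  2-simplices (8): [1,2,3], [1,2,6], [1,3,5], [1,5,6], [2,3,4], [2,4,6], [3,4,5], [4,5,6]

Hence C_0 ≅ Z^6, C_1 ≅ Z^12, C_2 ≅ Z^8.

The boundary map ∂_1: C_1 → C_0 is given by ∂[p,q] = [q] − [p].
As a 6×12 matrix over Z this has rank 5, with invariant factors (1,1,1,1,1).

∂_2: C_2 → C_1 maps a triangle to the signed sum of its edges. For instance
  ∂[1,5,6] = [5,6] − [1,6] + [1,5],
  ∂[2,3,4] = [3,4] − [2,4] + [2,3].
As a 12×8 matrix over Z this has rank 7, with invariant factors (1,1,1,1,1,1,1).

Now H_k = ker ∂_k / im ∂_{k+1}, so:

  H_0: rank C_0 − rank ∂_1 = 6 − 5 = 1, and the invariant factors of ∂_1 are all 1, so H_0 = Z.
  H_1: rank ker ∂_1 − rank ∂_2 = (12 − 5) − 7 = 0, and the invariant factors of ∂_2 are all 1, so H_1 = 0.
  H_2: rank ker ∂_2 − rank ∂_3 = (8 − 7) − 0 = 1, and there is no ∂_3, so H_2 = Z.

(K is a triangulation of the 2-sphere S^2.)

H_0 = Z,  H_1 = 0,  H_2 = Z.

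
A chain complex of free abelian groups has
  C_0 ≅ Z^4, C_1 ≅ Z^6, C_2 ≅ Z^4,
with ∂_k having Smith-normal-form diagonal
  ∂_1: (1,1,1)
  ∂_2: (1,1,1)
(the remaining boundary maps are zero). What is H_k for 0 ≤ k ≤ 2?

H_0: b_0 = 4 − 0 − 3 = 1; torsion from ∂_1 factors > 1: none. So H_0 = Z.
H_1: b_1 = 6 − 3 − 3 = 0; torsion from ∂_2 factors > 1: none. So H_1 = 0.
H_2: b_2 = 4 − 3 − 0 = 1; torsion from ∂_3 factors > 1: none. So H_2 = Z.

H_0 = Z,  H_1 = 0,  H_2 = Z.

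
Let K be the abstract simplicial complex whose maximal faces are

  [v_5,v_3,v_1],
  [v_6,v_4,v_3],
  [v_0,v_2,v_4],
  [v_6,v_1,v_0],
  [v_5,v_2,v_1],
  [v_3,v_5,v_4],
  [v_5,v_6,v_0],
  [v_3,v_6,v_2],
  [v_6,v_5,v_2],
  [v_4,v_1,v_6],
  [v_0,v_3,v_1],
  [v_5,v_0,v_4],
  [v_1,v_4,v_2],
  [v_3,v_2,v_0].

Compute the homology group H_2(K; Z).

Fix the vertex order v_0 < v_1 < v_2 < v_3 < v_4 < v_5 < v_6 and write every simplex with vertices in increasing order. Then dim K = 2 and the simplices of K are:

  0-simplices (7): [v_0], [v_1], [v_2], [v_3], [v_4], [v_5], [v_6]
  1-simplices (21): (21 of them)
  2-simplices (14): (14 of them)

Hence C_0 ≅ Z^7, C_1 ≅ Z^21, C_2 ≅ Z^14.

Boundary ∂_1: C_1 → C_0 is given by ∂[p,q] = [q] − [p]. For instance
  ∂[v_1,v_5] = [v_5] − [v_1].
The 7×21 boundary matrix has rank 6 and Smith normal form diag(1,1,1,1,1,1).

Boundary ∂_2: C_2 → C_1 maps a triangle to the signed sum of its edges. For instance
  ∂[v_0,v_5,v_6] = [v_5,v_6] − [v_0,v_6] + [v_0,v_5],
  ∂[v_2,v_5,v_6] = [v_5,v_6] − [v_2,v_6] + [v_2,v_5].
This gives a 21×14 integer matrix of rank 13; reducing to Smith normal form yields diagonal entries (1,1,1,1,1,1,1,1,1,1,1,1,1).

From H_k ≅ ker(∂_k) / im(∂_{k+1}) we obtain:

  H_2: rank ker ∂_2 − rank ∂_3 = (14 − 13) − 0 = 1, and there is no ∂_3, so H_2 ≅ Z.

H_2 ≅ Z.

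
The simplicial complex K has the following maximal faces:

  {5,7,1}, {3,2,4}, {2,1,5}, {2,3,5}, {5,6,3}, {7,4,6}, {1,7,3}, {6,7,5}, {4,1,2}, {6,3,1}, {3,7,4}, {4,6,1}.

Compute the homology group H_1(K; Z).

H_1 = Z/2.

Take the total order 1 < 2 < 3 < 4 < 5 < 6 < 7 on the vertex set. Then K (dimension 2) consists of the simplices:

  0-simplices (7): [1], [2], [3], [4], [5], [6], [7]
  1-simplices (18): [1,2], [1,3], [1,4], [1,5], [1,6], [1,7], [2,3], [2,4], [2,5], [3,4], [3,5], [3,6], [3,7], [4,6], [4,7], [5,6], [5,7], [6,7]
  2-simplices (12): [1,2,4], [1,2,5], [1,3,6], [1,3,7], [1,4,6], [1,5,7], [2,3,4], [2,3,5], [3,4,7], [3,5,6], [4,6,7], [5,6,7]

giving chain groups C_0 ≅ Z^7, C_1 ≅ Z^18, C_2 ≅ Z^12.

∂_1: C_1 → C_0 sends each edge [p,q] (with p < q) to q − p.
This gives a 7×18 integer matrix of rank 6; reducing to Smith normal form yields diagonal entries (1,1,1,1,1,1).

The boundary map ∂_2: C_2 → C_1 acts by ∂[p,q,r] = [q,r] − [p,r] + [p,q]. For instance
  ∂[1,2,5] = [2,5] − [1,5] + [1,2],
  ∂[2,3,5] = [3,5] − [2,5] + [2,3].
The resulting 18×12 matrix has rank 12, and its Smith normal form has invariant factors (1,1,1,1,1,1,1,1,1,1,1,2).

From H_k ≅ ker(∂_k) / im(∂_{k+1}) we obtain:

  H_1: rank ker ∂_1 − rank ∂_2 = (18 − 6) − 12 = 0, and ∂_2 has invariant factor 2 > 1, so H_1 ≅ Z/2.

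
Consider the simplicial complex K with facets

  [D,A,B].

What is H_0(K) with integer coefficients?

H_0 = Z.

Take the total order A < B < D on the vertex set. Then K (dimension 2) consists of the simplices:

  0-simplices (3): A, B, D
  1-simplices (3): AB, AD, BD
  2-simplices (1): ABD

so the chain groups are C_0 ≅ Z^3, C_1 ≅ Z^3, C_2 ≅ Z^1.

The boundary map ∂_1: C_1 → C_0 sends each edge [p,q] (with p < q) to q − p. For instance
  ∂AB = B − A.
The resulting 3×3 matrix has rank 2, and its Smith normal form has invariant factors (1,1).

Boundary ∂_2: C_2 → C_1 acts by ∂[p,q,r] = [q,r] − [p,r] + [p,q]. For instance
  ∂ABD = BD − AD + AB.
This gives a 3×1 integer matrix of rank 1; reducing to Smith normal form yields diagonal entries (1).

From H_k ≅ ker(∂_k) / im(∂_{k+1}) we obtain:

  H_0: rank C_0 − rank ∂_1 = 3 − 2 = 1, and the invariant factors of ∂_1 are all 1, so H_0 ≅ Z.

(K is a triangulation of the 2-simplex.)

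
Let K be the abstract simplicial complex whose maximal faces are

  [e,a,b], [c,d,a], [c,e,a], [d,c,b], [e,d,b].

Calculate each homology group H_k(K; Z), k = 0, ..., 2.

K has 5 vertices, 10 edges, 5 triangles.
rank ∂_0 = 0, rank ∂_1 = 4 ⇒ b_0 = 5 − 0 − 4 = 1; all invariant factors of ∂_1 are 1 so no torsion. So H_0 = Z.
rank ∂_1 = 4, rank ∂_2 = 5 ⇒ b_1 = 10 − 4 − 5 = 1; all invariant factors of ∂_2 are 1 so no torsion. So H_1 = Z.
rank ∂_2 = 5, rank ∂_3 = 0 ⇒ b_2 = 5 − 5 − 0 = 0. So H_2 = 0.

H_0 = Z,  H_1 = Z,  H_2 = 0.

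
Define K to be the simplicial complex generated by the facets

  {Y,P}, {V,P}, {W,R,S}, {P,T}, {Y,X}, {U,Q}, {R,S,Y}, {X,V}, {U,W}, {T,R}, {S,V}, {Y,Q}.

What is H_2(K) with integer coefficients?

K has 10 vertices, 15 edges, 2 triangles.
rank ∂_2 = 2, rank ∂_3 = 0 ⇒ b_2 = 2 − 2 − 0 = 0. So H_2 ≅ 0.

H_2 ≅ 0.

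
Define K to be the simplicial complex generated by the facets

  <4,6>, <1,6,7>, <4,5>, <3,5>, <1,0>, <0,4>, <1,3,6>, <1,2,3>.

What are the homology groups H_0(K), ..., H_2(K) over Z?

H_0 = Z,  H_1 = Z^2,  H_2 = 0.

Order the vertices as 0 < 1 < 2 < 3 < 4 < 5 < 6 < 7. Listing each simplex with vertices in this order, K has dimension 2 with simplices:

  0-simplices (8): [0], [1], [2], [3], [4], [5], [6], [7]
  1-simplices (12): [0,1], [0,4], [1,2], [1,3], [1,6], [1,7], [2,3], [3,5], [3,6], [4,5], [4,6], [6,7]
  2-simplices (3): [1,2,3], [1,3,6], [1,6,7]

so the chain groups are C_0 ≅ Z^8, C_1 ≅ Z^12, C_2 ≅ Z^3.

Boundary ∂_1: C_1 → C_0 is given by ∂[p,q] = [q] − [p]. For instance
  ∂[6,7] = [7] − [6].
This gives a 8×12 integer matrix of rank 7; reducing to Smith normal form yields diagonal entries (1,1,1,1,1,1,1).

∂_2: C_2 → C_1 sends each 2-simplex [p,q,r] to [q,r] − [p,r] + [p,q]. For instance
  ∂[1,2,3] = [2,3] − [1,3] + [1,2],
  ∂[1,6,7] = [6,7] − [1,7] + [1,6].
The resulting 12×3 matrix has rank 3, and its Smith normal form has invariant factors (1,1,1).

From H_k ≅ ker(∂_k) / im(∂_{k+1}) we obtain:

  H_0: rank C_0 − rank ∂_1 = 8 − 7 = 1, and the invariant factors of ∂_1 are all 1, so H_0 = Z.
  H_1: rank ker ∂_1 − rank ∂_2 = (12 − 7) − 3 = 2, and the invariant factors of ∂_2 are all 1, so H_1 = Z^2.
  H_2: rank ker ∂_2 − rank ∂_3 = (3 − 3) − 0 = 0, and there is no ∂_3, so H_2 = 0.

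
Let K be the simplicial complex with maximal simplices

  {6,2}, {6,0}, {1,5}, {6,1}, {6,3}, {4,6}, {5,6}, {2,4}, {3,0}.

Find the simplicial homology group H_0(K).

Take the total order 0 < 1 < 2 < 3 < 4 < 5 < 6 on the vertex set. Then K (dimension 1) consists of the simplices:

  0-simplices (7): [0], [1], [2], [3], [4], [5], [6]
  1-simplices (9): [0,3], [0,6], [1,5], [1,6], [2,4], [2,6], [3,6], [4,6], [5,6]

so the chain groups are C_0 ≅ Z^7, C_1 ≅ Z^9.

Boundary ∂_1: C_1 → C_0 sends each edge [p,q] (with p < q) to q − p. For instance
  ∂[2,6] = [6] − [2].
This gives a 7×9 integer matrix of rank 6; reducing to Smith normal form yields diagonal entries (1,1,1,1,1,1).

Computing H_k = (kernel of ∂_k) / (image of ∂_{k+1}):

  H_0: rank C_0 − rank ∂_1 = 7 − 6 = 1, and the invariant factors of ∂_1 are all 1, so H_0 ≅ Z.

(K is a triangulation of a wedge of 3 circles.)

H_0 = Z.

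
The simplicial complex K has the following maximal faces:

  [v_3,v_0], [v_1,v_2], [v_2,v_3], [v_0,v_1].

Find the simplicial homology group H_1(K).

H_1 ≅ Z.

Order the vertices as v_0 < v_1 < v_2 < v_3. Listing each simplex with vertices in this order, K has dimension 1 with simplices:

  0-simplices (4): [v_0], [v_1], [v_2], [v_3]
  1-simplices (4): [v_0,v_1], [v_0,v_3], [v_1,v_2], [v_2,v_3]

so the chain groups are C_0 ≅ Z^4, C_1 ≅ Z^4.

∂_1: C_1 → C_0 maps an edge to its endpoints' difference, ∂[p,q] = q − p. For instance
  ∂[v_0,v_1] = [v_1] − [v_0].
As a 4×4 matrix over Z this has rank 3, with invariant factors (1,1,1).

From H_k ≅ ker(∂_k) / im(∂_{k+1}) we obtain:

  H_1: rank ker ∂_1 − rank ∂_2 = (4 − 3) − 0 = 1, and there is no ∂_2, so H_1 ≅ Z.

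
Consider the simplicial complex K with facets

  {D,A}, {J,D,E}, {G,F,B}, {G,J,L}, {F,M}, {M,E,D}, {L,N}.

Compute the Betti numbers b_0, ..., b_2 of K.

Take the total order A < B < D < E < F < G < J < L < M < N on the vertex set. Then K (dimension 2) consists of the simplices:

  0-simplices (10): A, B, D, E, F, G, J, L, M, N
  1-simplices (14): AD, BF, BG, DE, DJ, DM, EJ, EM, FG, FM, GJ, GL, JL, LN
  2-simplices (4): BFG, DEJ, DEM, GJL

Hence C_0 ≅ Z^10, C_1 ≅ Z^14, C_2 ≅ Z^4.

Boundary ∂_1: C_1 → C_0 is given by ∂[p,q] = [q] − [p].
This gives a 10×14 integer matrix of rank 9; reducing to Smith normal form yields diagonal entries (1,1,1,1,1,1,1,1,1).

Boundary ∂_2: C_2 → C_1 acts by ∂[p,q,r] = [q,r] − [p,r] + [p,q]. For instance
  ∂DEJ = EJ − DJ + DE,
  ∂GJL = JL − GL + GJ.
The resulting 14×4 matrix has rank 4, and its Smith normal form has invariant factors (1,1,1,1).

Now H_k = ker ∂_k / im ∂_{k+1}, so:

  H_0: rank C_0 − rank ∂_1 = 10 − 9 = 1, and the invariant factors of ∂_1 are all 1, so H_0 ≅ Z.
  H_1: rank ker ∂_1 − rank ∂_2 = (14 − 9) − 4 = 1, and the invariant factors of ∂_2 are all 1, so H_1 ≅ Z.
  H_2: rank ker ∂_2 − rank ∂_3 = (4 − 4) − 0 = 0, and there is no ∂_3, so H_2 ≅ 0.

Hence the Betti numbers are b_0 = 1, b_1 = 1, b_2 = 0.

b_0 = 1, b_1 = 1, b_2 = 0.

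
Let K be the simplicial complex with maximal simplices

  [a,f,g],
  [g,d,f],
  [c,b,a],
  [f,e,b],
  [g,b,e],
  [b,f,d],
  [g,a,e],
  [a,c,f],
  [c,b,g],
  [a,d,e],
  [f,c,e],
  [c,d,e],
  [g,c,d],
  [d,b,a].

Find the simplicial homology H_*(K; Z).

H_0 ≅ Z,  H_1 ≅ Z^2,  H_2 ≅ Z.

We work with the vertex ordering a < b < c < d < e < f < g. The simplices of K, each written with vertices in increasing order, are:

  0-simplices (7): a, b, c, d, e, f, g
  1-simplices (21): ab, ac, ad, ae, af, ag, bc, bd, be, bf, bg, cd, ce, cf, cg, de, df, dg, ef, eg, fg
  2-simplices (14): abc, abd, acf, ade, aeg, afg, bcg, bdf, bef, beg, cde, cdg, cef, dfg

giving chain groups C_0 ≅ Z^7, C_1 ≅ Z^21, C_2 ≅ Z^14.

The boundary map ∂_1: C_1 → C_0 is given by ∂[p,q] = [q] − [p]. For instance
  ∂ad = d − a.
This gives a 7×21 integer matrix of rank 6; reducing to Smith normal form yields diagonal entries (1,1,1,1,1,1).

Boundary ∂_2: C_2 → C_1 acts by ∂[p,q,r] = [q,r] − [p,r] + [p,q]. For instance
  ∂bdf = df − bf + bd,
  ∂abd = bd − ad + ab.
The resulting 21×14 matrix has rank 13, and its Smith normal form has invariant factors (1,1,1,1,1,1,1,1,1,1,1,1,1).

From H_k ≅ ker(∂_k) / im(∂_{k+1}) we obtain:

  H_0: rank C_0 − rank ∂_1 = 7 − 6 = 1, and the invariant factors of ∂_1 are all 1, so H_0 = Z.
  H_1: rank ker ∂_1 − rank ∂_2 = (21 − 6) − 13 = 2, and the invariant factors of ∂_2 are all 1, so H_1 = Z^2.
  H_2: rank ker ∂_2 − rank ∂_3 = (14 − 13) − 0 = 1, and there is no ∂_3, so H_2 = Z.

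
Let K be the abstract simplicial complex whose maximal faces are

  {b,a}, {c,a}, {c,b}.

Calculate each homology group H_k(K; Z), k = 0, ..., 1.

Take the total order a < b < c on the vertex set. Then K (dimension 1) consists of the simplices:

  0-simplices (3): a, b, c
  1-simplices (3): ab, ac, bc

so the chain groups are C_0 ≅ Z^3, C_1 ≅ Z^3.

Boundary ∂_1: C_1 → C_0 sends each edge [p,q] (with p < q) to q − p. For instance
  ∂ac = c − a.
The 3×3 boundary matrix has rank 2 and Smith normal form diag(1,1).

From H_k ≅ ker(∂_k) / im(∂_{k+1}) we obtain:

  H_0: rank C_0 − rank ∂_1 = 3 − 2 = 1, and the invariant factors of ∂_1 are all 1, so H_0 = Z.
  H_1: rank ker ∂_1 − rank ∂_2 = (3 − 2) − 0 = 1, and there is no ∂_2, so H_1 = Z.

As a check, the Euler characteristic is 3 − 3 = 0, which agrees with 1 − 1 = 0.

H_0 ≅ Z,  H_1 ≅ Z.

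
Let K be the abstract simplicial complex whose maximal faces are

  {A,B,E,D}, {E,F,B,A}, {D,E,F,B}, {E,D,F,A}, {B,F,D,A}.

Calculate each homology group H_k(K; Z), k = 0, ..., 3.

Order the vertices as A < B < D < E < F. Listing each simplex with vertices in this order, K has dimension 3 with simplices:

  0-simplices (5): A, B, D, E, F
  1-simplices (10): AB, AD, AE, AF, BD, BE, BF, DE, DF, EF
  2-simplices (10): ABD, ABE, ABF, ADE, ADF, AEF, BDE, BDF, BEF, DEF
  3-simplices (5): ABDE, ABDF, ABEF, ADEF, BDEF

giving chain groups C_0 ≅ Z^5, C_1 ≅ Z^10, C_2 ≅ Z^10, C_3 ≅ Z^5.

∂_1: C_1 → C_0 maps an edge to its endpoints' difference, ∂[p,q] = q − p.
This gives a 5×10 integer matrix of rank 4; reducing to Smith normal form yields diagonal entries (1,1,1,1).

Boundary ∂_2: C_2 → C_1 maps a triangle to the signed sum of its edges. For instance
  ∂ADE = DE − AE + AD,
  ∂DEF = EF − DF + DE.
The resulting 10×10 matrix has rank 6, and its Smith normal form has invariant factors (1,1,1,1,1,1).

The boundary map ∂_3: C_3 → C_2 sends each 3-simplex σ to the alternating sum Σ_i (−1)^i (σ with its i-th vertex removed). For instance
  ∂ABDF = BDF − ADF + ABF − ABD,
  ∂ADEF = DEF − AEF + ADF − ADE.
This gives a 10×5 integer matrix of rank 4; reducing to Smith normal form yields diagonal entries (1,1,1,1).

Computing H_k = (kernel of ∂_k) / (image of ∂_{k+1}):

  H_0: rank C_0 − rank ∂_1 = 5 − 4 = 1, and the invariant factors of ∂_1 are all 1, so H_0 ≅ Z.
  H_1: rank ker ∂_1 − rank ∂_2 = (10 − 4) − 6 = 0, and the invariant factors of ∂_2 are all 1, so H_1 ≅ 0.
  H_2: rank ker ∂_2 − rank ∂_3 = (10 − 6) − 4 = 0, and the invariant factors of ∂_3 are all 1, so H_2 ≅ 0.
  H_3: rank ker ∂_3 − rank ∂_4 = (5 − 4) − 0 = 1, and there is no ∂_4, so H_3 ≅ Z.

As a check, the Euler characteristic is 5 − 10 + 10 − 5 = 0, which agrees with 1 − 0 + 0 − 1 = 0.

H_0 ≅ Z,  H_1 = 0,  H_2 = 0,  H_3 ≅ Z.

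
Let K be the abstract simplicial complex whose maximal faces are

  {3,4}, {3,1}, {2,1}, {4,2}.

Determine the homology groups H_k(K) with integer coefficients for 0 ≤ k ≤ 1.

Order the vertices as 1 < 2 < 3 < 4. Listing each simplex with vertices in this order, K has dimension 1 with simplices:

  0-simplices (4): [1], [2], [3], [4]
  1-simplices (4): [1,2], [1,3], [2,4], [3,4]

so the chain groups are C_0 ≅ Z^4, C_1 ≅ Z^4.

Boundary ∂_1: C_1 → C_0 sends each edge [p,q] (with p < q) to q − p. For instance
  ∂[1,3] = [3] − [1].
This gives a 4×4 integer matrix of rank 3; reducing to Smith normal form yields diagonal entries (1,1,1).

Computing H_k = (kernel of ∂_k) / (image of ∂_{k+1}):

  H_0: rank C_0 − rank ∂_1 = 4 − 3 = 1, and the invariant factors of ∂_1 are all 1, so H_0 ≅ Z.
  H_1: rank ker ∂_1 − rank ∂_2 = (4 − 3) − 0 = 1, and there is no ∂_2, so H_1 ≅ Z.

(K is a triangulation of the circle S^1.)

H_0 ≅ Z,  H_1 ≅ Z.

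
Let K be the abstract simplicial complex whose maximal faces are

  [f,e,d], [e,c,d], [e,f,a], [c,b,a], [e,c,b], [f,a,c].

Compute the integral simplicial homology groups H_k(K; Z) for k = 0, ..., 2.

H_0 = Z,  H_1 = Z,  H_2 = 0.

We work with the vertex ordering a < b < c < d < e < f. The simplices of K, each written with vertices in increasing order, are:

  0-simplices (6): a, b, c, d, e, f
  1-simplices (12): ab, ac, ae, af, bc, be, cd, ce, cf, de, df, ef
  2-simplices (6): abc, acf, aef, bce, cde, def

giving chain groups C_0 ≅ Z^6, C_1 ≅ Z^12, C_2 ≅ Z^6.

∂_1: C_1 → C_0 maps an edge to its endpoints' difference, ∂[p,q] = q − p. For instance
  ∂af = f − a.
The 6×12 boundary matrix has rank 5 and Smith normal form diag(1,1,1,1,1).

∂_2: C_2 → C_1 maps a triangle to the signed sum of its edges. For instance
  ∂aef = ef − af + ae,
  ∂acf = cf − af + ac.
This gives a 12×6 integer matrix of rank 6; reducing to Smith normal form yields diagonal entries (1,1,1,1,1,1).

Reading off H_k = ker ∂_k / im ∂_{k+1}:

  H_0: rank C_0 − rank ∂_1 = 6 − 5 = 1, and the invariant factors of ∂_1 are all 1, so H_0 ≅ Z.
  H_1: rank ker ∂_1 − rank ∂_2 = (12 − 5) − 6 = 1, and the invariant factors of ∂_2 are all 1, so H_1 ≅ Z.
  H_2: rank ker ∂_2 − rank ∂_3 = (6 − 6) − 0 = 0, and there is no ∂_3, so H_2 ≅ 0.

(K is a triangulation of the cylinder S^1 x I.)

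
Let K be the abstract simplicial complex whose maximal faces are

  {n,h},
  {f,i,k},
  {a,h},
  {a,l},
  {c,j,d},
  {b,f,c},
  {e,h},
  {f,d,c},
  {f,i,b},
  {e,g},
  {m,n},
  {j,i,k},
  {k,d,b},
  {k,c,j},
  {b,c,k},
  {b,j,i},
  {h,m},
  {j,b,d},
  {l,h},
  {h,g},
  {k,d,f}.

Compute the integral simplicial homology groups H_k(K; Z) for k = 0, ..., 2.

K has 14 vertices, 27 edges, 12 triangles.
rank ∂_0 = 0, rank ∂_1 = 12 ⇒ b_0 = 14 − 0 − 12 = 2; all invariant factors of ∂_1 are 1 so no torsion. So H_0 ≅ Z^2.
rank ∂_1 = 12, rank ∂_2 = 12 ⇒ b_1 = 27 − 12 − 12 = 3; ∂_2 has invariant factor(s) [2] giving torsion. So H_1 ≅ Z^3 ⊕ Z/2.
rank ∂_2 = 12, rank ∂_3 = 0 ⇒ b_2 = 12 − 12 − 0 = 0. So H_2 ≅ 0.

H_0 = Z^2,  H_1 = Z^3 ⊕ Z/2,  H_2 = 0.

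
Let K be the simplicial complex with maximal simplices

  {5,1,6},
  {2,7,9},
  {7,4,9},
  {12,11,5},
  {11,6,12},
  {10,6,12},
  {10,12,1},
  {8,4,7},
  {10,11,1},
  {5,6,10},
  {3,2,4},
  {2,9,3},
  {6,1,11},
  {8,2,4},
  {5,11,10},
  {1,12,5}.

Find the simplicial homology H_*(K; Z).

We work with the vertex ordering 1 < 2 < 3 < 4 < 5 < 6 < 7 < 8 < 9 < 10 < 11 < 12. The simplices of K, each written with vertices in increasing order, are:

  0-simplices (12): [1], [2], [3], [4], [5], [6], [7], [8], [9], [10], [11], [12]
  1-simplices (27): (27 of them)
  2-simplices (16): [1,5,6], [1,5,12], [1,6,11], [1,10,11], [1,10,12], [2,3,4], [2,3,9], [2,4,8], [2,7,9], [4,7,8], [4,7,9], [5,6,10], [5,10,11], [5,11,12], [6,10,12], [6,11,12]

Hence C_0 ≅ Z^12, C_1 ≅ Z^27, C_2 ≅ Z^16.

The boundary map ∂_1: C_1 → C_0 maps an edge to its endpoints' difference, ∂[p,q] = q − p. For instance
  ∂[1,6] = [6] − [1].
As a 12×27 matrix over Z this has rank 10, with invariant factors (1,1,1,1,1,1,1,1,1,1).

The boundary map ∂_2: C_2 → C_1 maps a triangle to the signed sum of its edges. For instance
  ∂[2,3,9] = [3,9] − [2,9] + [2,3],
  ∂[5,6,10] = [6,10] − [5,10] + [5,6].
As a 27×16 matrix over Z this has rank 16, with invariant factors (1,1,1,1,1,1,1,1,1,1,1,1,1,1,1,2).

From H_k ≅ ker(∂_k) / im(∂_{k+1}) we obtain:

  H_0: rank C_0 − rank ∂_1 = 12 − 10 = 2, and the invariant factors of ∂_1 are all 1, so H_0 ≅ Z^2.
  H_1: rank ker ∂_1 − rank ∂_2 = (27 − 10) − 16 = 1, and ∂_2 has invariant factor 2 > 1, so H_1 ≅ Z ⊕ Z_2.
  H_2: rank ker ∂_2 − rank ∂_3 = (16 − 16) − 0 = 0, and there is no ∂_3, so H_2 ≅ 0.

H_0 = Z^2,  H_1 = Z ⊕ Z_2,  H_2 = 0.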